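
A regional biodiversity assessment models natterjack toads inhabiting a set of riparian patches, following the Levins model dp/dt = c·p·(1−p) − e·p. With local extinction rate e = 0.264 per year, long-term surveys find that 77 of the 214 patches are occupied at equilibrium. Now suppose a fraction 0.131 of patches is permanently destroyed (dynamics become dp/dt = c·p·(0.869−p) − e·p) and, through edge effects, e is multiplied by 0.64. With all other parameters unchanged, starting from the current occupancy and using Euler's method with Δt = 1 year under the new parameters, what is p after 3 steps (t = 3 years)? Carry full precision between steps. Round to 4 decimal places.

Observed p* = 77/214 = 0.35981.
Balance c(1−p*) = e gives c = e/(1 − 0.35981) = 0.264/0.64019 = 0.41238.
Starting from p₀ = 0.35981; update p ← p + (dp/dt)·Δt with the new parameters.
  1  |  dp/dt·Δt = +0.014759  |  p_1 = 0.374572
  2  |  dp/dt·Δt = +0.013085  |  p_2 = 0.387657
  3  |  dp/dt·Δt = +0.011450  |  p_3 = 0.399106

0.3991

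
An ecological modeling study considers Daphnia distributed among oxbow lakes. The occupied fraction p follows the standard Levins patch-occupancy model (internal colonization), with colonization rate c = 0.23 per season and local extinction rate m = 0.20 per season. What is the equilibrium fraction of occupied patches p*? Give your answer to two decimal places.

Setting dp/dt = 0 and dividing through by p* gives c·(1−p*) = m.
So p* = 1 − m/c = 1 − 0.20/0.23 = 1 − 0.8696 = 0.1304.

0.13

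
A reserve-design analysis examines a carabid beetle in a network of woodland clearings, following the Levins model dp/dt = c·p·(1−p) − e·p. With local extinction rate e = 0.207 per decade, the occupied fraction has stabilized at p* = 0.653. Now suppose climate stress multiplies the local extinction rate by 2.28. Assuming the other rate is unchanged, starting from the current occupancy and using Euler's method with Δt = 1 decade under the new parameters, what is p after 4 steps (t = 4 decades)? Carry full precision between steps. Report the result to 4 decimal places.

0.3247

Balance c(1−p*) = e gives c = e/(1 − 0.65300) = 0.207/0.34700 = 0.59654.
Starting from p₀ = 0.65300; update p ← p + (dp/dt)·Δt with the new parameters.
p: 0.65300 → 0.47998  (Δp = -0.17302)
p: 0.47998 → 0.40235  (Δp = -0.07764)
p: 0.40235 → 0.35590  (Δp = -0.04644)
p: 0.35590 → 0.32468  (Δp = -0.03122)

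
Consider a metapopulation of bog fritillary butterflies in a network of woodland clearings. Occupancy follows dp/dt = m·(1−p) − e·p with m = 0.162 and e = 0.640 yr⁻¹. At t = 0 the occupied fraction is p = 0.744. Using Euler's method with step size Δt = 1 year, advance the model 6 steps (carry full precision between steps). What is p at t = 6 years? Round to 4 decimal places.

0.2020

Update rule: p ← p + [m·(1−p) − e·p]·Δt with Δt = 1.
  1  |  dp/dt·Δt = -0.434688  |  p_1 = 0.309312
  2  |  dp/dt·Δt = -0.086068  |  p_2 = 0.223244
  3  |  dp/dt·Δt = -0.017042  |  p_3 = 0.206202
  4  |  dp/dt·Δt = -0.003374  |  p_4 = 0.202828
  5  |  dp/dt·Δt = -0.000668  |  p_5 = 0.202160
  6  |  dp/dt·Δt = -0.000132  |  p_6 = 0.202028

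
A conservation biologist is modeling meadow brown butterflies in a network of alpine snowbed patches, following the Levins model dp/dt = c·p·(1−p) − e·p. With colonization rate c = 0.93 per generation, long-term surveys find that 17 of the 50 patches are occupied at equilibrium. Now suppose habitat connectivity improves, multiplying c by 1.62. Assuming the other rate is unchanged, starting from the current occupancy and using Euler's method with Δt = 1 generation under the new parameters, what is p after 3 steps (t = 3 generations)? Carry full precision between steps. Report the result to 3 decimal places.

0.587

Observed p* = 17/50 = 0.34000.
Balance c(1−p*) = e gives e = 0.93×(1 − 0.34000) = 0.61380.
Starting from p₀ = 0.34000; update p ← p + (dp/dt)·Δt with the new parameters.
t = 1: p = 0.34000 + (+0.12939) = 0.46939
t = 2: p = 0.46939 + (+0.08713) = 0.55652
t = 3: p = 0.55652 + (+0.03025) = 0.58676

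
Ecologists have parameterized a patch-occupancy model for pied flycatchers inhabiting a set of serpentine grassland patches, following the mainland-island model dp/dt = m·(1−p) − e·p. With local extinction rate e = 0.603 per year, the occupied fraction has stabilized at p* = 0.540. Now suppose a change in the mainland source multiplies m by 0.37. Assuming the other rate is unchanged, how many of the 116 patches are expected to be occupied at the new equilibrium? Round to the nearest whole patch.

Balance m(1−p*) = e·p* gives m = e·p*/(1−p*) = 0.603×0.54000/0.46000 = 0.70787.
New p* = m/(m+e) = 0.26191/(0.26191+0.60300) = 0.30282.
Expected occupied = 116 × 0.30282 = 35.13 ≈ 35.

35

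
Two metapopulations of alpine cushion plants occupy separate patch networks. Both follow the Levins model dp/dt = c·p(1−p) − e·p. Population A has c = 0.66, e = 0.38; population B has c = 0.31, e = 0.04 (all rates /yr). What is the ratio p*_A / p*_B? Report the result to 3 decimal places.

0.487

A: p*_A = 1 − 0.38/0.66 = 0.4242.
B: p*_B = 1 − 0.04/0.31 = 0.8710.
p*_A / p*_B = 0.4242/0.8710 = 0.4871.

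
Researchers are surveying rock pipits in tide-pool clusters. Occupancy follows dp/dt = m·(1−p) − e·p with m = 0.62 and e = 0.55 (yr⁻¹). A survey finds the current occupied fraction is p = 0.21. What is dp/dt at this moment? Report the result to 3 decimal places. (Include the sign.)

0.374

Colonization term: m·(1−p) = 0.62×0.7900 = 0.48980.
Extinction term: e·p = 0.11550.
dp/dt = 0.48980 − 0.11550 = 0.37430.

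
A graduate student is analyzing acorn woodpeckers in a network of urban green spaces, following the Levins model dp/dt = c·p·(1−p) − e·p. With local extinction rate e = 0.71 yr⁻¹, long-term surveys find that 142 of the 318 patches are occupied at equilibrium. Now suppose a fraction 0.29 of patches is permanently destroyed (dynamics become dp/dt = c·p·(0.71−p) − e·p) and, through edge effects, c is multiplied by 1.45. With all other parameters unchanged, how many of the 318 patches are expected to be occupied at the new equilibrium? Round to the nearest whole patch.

Observed p* = 142/318 = 0.44654.
Balance c(1−p*) = e gives c = e/(1 − 0.44654) = 0.71/0.55346 = 1.28284.
New p* = 0.71 − e/c = 0.71 − 0.71000/1.86012 = 0.32830.
Expected occupied = 318 × 0.32830 = 104.40 ≈ 104.

104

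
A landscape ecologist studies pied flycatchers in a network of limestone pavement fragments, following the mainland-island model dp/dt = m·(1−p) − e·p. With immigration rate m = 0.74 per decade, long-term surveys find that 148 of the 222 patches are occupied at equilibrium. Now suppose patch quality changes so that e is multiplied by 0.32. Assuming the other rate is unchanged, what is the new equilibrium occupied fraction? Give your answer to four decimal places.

0.8621

Observed p* = 148/222 = 0.66667.
Balance m(1−p*) = e·p* gives e = m(1−p*)/p* = 0.74×0.33333/0.66667 = 0.36999.
New p* = m/(m+e) = 0.74000/(0.74000+0.11840) = 0.86207.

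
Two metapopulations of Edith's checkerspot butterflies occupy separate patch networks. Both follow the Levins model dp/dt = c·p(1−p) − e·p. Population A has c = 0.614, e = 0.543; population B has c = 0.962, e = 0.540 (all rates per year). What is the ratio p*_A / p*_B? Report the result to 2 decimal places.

A: p*_A = 1 − 0.543/0.614 = 0.1156.
B: p*_B = 1 − 0.540/0.962 = 0.4387.
p*_A / p*_B = 0.1156/0.4387 = 0.2636.

0.26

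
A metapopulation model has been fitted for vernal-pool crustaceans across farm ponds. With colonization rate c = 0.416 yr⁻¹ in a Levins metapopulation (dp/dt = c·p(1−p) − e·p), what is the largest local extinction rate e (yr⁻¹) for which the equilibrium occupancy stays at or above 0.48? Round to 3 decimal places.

1 − e/c ≥ 0.48 ⇒ e ≤ c(1 − 0.48) = 0.416 × 0.5200.
e_max = 0.2163.

0.216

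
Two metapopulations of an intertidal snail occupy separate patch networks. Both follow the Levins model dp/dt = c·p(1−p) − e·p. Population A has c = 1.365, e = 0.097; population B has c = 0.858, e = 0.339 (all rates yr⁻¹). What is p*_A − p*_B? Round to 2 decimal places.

A: p*_A = 1 − 0.097/1.365 = 0.9289.
B: p*_B = 1 − 0.339/0.858 = 0.6049.
p*_A − p*_B = 0.9289 − 0.6049 = 0.3240.

0.32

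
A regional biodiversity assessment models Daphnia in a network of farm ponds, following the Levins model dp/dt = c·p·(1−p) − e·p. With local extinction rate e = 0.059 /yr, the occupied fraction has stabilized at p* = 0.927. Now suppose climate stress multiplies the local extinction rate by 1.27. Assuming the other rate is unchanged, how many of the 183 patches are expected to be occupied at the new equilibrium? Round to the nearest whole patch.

166

Balance c(1−p*) = e gives c = e/(1 − 0.92700) = 0.059/0.07300 = 0.80822.
New p* = 1 − e/c = 1 − 0.07493/0.80822 = 0.90729.
Expected occupied = 183 × 0.90729 = 166.03 ≈ 166.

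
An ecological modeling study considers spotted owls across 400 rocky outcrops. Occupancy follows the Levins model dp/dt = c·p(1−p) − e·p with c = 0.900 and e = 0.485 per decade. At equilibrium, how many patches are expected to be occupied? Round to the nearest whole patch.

184

p* = 1 − e/c = 1 − 0.485/0.900 = 0.4611.
Expected occupied patches = N × p* = 400 × 0.4611 = 184.44 ≈ 184.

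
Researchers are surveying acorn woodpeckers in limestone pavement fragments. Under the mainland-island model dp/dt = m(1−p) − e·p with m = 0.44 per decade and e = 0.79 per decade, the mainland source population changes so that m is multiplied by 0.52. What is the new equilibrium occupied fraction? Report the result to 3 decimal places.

0.225

Before: p* = 0.44/(0.44+0.79) = 0.3577.
After: m = 0.2288, e = 0.79; p* = 0.2288/1.0188 = 0.2246.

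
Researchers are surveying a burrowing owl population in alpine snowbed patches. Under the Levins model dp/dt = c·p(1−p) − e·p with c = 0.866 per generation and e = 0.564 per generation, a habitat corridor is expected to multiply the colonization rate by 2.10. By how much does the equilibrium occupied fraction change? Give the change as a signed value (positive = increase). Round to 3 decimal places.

Before: p* = 1 − 0.564/0.866 = 0.3487.
After the change, c = 1.8186, e = 0.564, so p* = 1 − 0.564/1.8186 = 0.6899.
Δp* = 0.6899 − 0.3487 = +0.3411.

0.341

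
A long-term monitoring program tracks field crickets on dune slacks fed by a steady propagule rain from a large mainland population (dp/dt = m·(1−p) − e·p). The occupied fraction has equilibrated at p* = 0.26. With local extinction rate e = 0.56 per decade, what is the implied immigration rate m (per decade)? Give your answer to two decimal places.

At equilibrium m(1−p*) = e·p*, so m = e·p*/(1−p*).
m = 0.56 × 0.26 / 0.7400 = 0.1456/0.7400 = 0.1968.

0.20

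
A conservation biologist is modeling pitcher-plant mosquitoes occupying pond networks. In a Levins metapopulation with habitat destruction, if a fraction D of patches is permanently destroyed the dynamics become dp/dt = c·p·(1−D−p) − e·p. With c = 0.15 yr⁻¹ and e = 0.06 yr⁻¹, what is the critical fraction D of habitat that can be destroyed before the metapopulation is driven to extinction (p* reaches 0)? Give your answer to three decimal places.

0.600

The nontrivial equilibrium is p* = (1−D) − e/c; extinction occurs when this hits zero.
So D_crit = 1 − e/c = 1 − 0.06/0.15 = 1 − 0.4000 = 0.6000.
This equals the undisturbed p*, a classic result of Lande's extension.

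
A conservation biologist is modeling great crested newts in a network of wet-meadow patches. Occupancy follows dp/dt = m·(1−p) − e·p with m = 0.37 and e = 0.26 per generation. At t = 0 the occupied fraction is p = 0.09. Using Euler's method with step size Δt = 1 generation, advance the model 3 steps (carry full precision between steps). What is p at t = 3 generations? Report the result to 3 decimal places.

0.562

Update rule: p ← p + [m·(1−p) − e·p]·Δt with Δt = 1.
t = 1: p = 0.09000 + (+0.31330) = 0.40330
t = 2: p = 0.40330 + (+0.11592) = 0.51922
t = 3: p = 0.51922 + (+0.04289) = 0.56211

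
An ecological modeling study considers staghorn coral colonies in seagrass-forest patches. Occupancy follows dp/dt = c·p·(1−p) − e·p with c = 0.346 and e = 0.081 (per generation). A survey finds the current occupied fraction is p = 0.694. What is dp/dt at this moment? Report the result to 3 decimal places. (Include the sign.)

0.017

Colonization term: c·p·(1−p) = 0.346×0.694×0.3060 = 0.07348.
Extinction term: e·p = 0.05621.
dp/dt = 0.07348 − 0.05621 = 0.01726.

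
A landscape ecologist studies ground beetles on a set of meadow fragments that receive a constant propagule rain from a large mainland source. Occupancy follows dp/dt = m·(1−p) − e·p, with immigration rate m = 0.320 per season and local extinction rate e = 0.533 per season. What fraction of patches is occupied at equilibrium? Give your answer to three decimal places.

At equilibrium the propagule rain into empty patches balances local extinction: m(1−p*) = e·p*.
p* = m/(m+e) = 0.320/(0.320+0.533) = 0.320/0.8530 = 0.3751.

0.375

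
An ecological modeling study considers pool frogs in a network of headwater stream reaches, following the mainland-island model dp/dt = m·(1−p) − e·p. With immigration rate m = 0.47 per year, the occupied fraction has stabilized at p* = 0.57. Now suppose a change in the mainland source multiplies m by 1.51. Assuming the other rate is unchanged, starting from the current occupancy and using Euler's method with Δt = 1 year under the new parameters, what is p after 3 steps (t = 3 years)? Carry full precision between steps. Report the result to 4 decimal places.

0.6669

Balance m(1−p*) = e·p* gives e = m(1−p*)/p* = 0.47×0.43000/0.57000 = 0.35456.
Starting from p₀ = 0.57000; update p ← p + (dp/dt)·Δt with the new parameters.
step 1: Δp = +0.10307, p = 0.67307
step 2: Δp = -0.00662, p = 0.66645
step 3: Δp = +0.00043, p = 0.66687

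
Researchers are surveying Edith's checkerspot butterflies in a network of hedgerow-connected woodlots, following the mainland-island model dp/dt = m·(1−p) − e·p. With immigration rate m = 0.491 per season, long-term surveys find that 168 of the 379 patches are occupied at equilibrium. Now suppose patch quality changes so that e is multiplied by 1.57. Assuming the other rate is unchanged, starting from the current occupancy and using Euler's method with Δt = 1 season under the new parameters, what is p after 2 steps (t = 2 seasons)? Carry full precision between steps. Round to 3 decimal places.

0.359

Observed p* = 168/379 = 0.44327.
Balance m(1−p*) = e·p* gives e = m(1−p*)/p* = 0.491×0.55673/0.44327 = 0.61667.
Starting from p₀ = 0.44327; update p ← p + (dp/dt)·Δt with the new parameters.
step 1: Δp = -0.15581, p = 0.28746
step 2: Δp = +0.07154, p = 0.35901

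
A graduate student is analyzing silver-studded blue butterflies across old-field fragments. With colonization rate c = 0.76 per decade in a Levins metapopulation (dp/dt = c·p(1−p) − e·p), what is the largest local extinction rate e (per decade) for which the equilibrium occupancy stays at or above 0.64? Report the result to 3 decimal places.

1 − e/c ≥ 0.64 ⇒ e ≤ c(1 − 0.64) = 0.76 × 0.3600.
e_max = 0.2736.

0.274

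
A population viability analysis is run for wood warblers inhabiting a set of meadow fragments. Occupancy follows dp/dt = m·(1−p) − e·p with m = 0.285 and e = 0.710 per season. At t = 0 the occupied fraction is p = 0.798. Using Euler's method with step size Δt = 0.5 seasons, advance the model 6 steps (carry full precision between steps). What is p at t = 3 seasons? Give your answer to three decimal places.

Update rule: p ← p + [m·(1−p) − e·p]·Δt with Δt = 0.5.
t = 0.5: p = 0.79800 + (-0.25450) = 0.54350
t = 1: p = 0.54350 + (-0.12789) = 0.41561
t = 1.5: p = 0.41561 + (-0.06426) = 0.35134
t = 2: p = 0.35134 + (-0.03229) = 0.31905
t = 2.5: p = 0.31905 + (-0.01623) = 0.30282
t = 3: p = 0.30282 + (-0.00815) = 0.29467

0.295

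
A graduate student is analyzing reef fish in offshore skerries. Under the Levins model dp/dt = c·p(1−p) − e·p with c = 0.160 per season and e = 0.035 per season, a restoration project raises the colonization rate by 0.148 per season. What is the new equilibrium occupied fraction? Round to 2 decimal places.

0.89

Before: p* = 1 − 0.035/0.160 = 0.7812.
After the change, c = 0.308, e = 0.035, so p* = 1 − 0.035/0.308 = 0.8864.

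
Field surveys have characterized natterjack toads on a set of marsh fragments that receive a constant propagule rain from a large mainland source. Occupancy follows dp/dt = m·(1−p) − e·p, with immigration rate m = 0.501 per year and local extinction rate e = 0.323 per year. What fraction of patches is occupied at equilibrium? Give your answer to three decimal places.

0.608

Setting dp/dt = 0: m − m·p* = e·p*, so m = (m+e)·p*.
p* = m/(m+e) = 0.501/(0.501+0.323) = 0.501/0.8240 = 0.6080.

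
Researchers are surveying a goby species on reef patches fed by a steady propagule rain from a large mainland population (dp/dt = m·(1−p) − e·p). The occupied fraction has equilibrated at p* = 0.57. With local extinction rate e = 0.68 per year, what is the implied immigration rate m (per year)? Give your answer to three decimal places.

At equilibrium m(1−p*) = e·p*, so m = e·p*/(1−p*).
m = 0.68 × 0.57 / 0.4300 = 0.3876/0.4300 = 0.9014.

0.901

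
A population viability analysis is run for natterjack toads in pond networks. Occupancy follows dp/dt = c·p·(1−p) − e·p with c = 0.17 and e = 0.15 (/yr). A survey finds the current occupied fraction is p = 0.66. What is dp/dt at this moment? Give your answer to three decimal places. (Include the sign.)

Colonization term: c·p·(1−p) = 0.17×0.66×0.3400 = 0.03815.
Extinction term: e·p = 0.09900.
dp/dt = 0.03815 − 0.09900 = -0.06085.

-0.061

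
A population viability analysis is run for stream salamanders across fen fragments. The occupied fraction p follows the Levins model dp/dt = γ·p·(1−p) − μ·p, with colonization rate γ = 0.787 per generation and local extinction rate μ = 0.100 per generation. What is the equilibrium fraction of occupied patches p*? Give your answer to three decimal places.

At equilibrium, colonization balances extinction: γ·p*·(1−p*) = μ·p*.
So p* = 1 − μ/γ = 1 − 0.100/0.787 = 1 − 0.1271 = 0.8729.

0.873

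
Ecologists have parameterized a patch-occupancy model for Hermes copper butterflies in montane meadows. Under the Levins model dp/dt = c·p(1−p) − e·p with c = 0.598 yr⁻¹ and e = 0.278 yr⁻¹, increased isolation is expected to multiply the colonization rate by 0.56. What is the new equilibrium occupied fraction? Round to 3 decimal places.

Before: p* = 1 − 0.278/0.598 = 0.5351.
After the change, c = 0.33488, e = 0.278, so p* = 1 − 0.278/0.33488 = 0.1699.

0.170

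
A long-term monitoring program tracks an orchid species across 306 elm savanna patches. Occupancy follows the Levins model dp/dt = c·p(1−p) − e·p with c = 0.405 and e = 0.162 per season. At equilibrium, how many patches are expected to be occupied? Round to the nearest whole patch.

p* = 1 − e/c = 1 − 0.162/0.405 = 0.6000.
Expected occupied patches = N × p* = 306 × 0.6000 = 183.60 ≈ 184.

184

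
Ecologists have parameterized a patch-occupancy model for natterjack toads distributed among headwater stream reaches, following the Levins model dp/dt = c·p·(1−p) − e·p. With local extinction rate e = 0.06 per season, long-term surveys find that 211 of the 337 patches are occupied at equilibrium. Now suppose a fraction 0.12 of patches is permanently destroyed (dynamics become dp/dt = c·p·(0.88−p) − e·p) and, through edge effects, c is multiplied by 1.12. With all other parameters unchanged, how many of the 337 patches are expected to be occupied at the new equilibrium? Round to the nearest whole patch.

Observed p* = 211/337 = 0.62611.
Balance c(1−p*) = e gives c = e/(1 − 0.62611) = 0.06/0.37389 = 0.16048.
New p* = 0.88 − e/c = 0.88 − 0.06000/0.17974 = 0.54618.
Expected occupied = 337 × 0.54618 = 184.06 ≈ 184.

184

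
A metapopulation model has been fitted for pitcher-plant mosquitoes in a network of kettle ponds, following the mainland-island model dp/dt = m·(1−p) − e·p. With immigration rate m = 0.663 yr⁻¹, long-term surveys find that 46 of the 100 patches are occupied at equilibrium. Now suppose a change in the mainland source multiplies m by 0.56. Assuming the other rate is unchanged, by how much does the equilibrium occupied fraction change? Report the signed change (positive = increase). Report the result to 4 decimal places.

Observed p* = 46/100 = 0.46000.
Balance m(1−p*) = e·p* gives e = m(1−p*)/p* = 0.663×0.54000/0.46000 = 0.77830.
New p* = m/(m+e) = 0.37128/(0.37128+0.77830) = 0.32297.
Δp* = 0.32297 − 0.46000 = -0.13703.

-0.1370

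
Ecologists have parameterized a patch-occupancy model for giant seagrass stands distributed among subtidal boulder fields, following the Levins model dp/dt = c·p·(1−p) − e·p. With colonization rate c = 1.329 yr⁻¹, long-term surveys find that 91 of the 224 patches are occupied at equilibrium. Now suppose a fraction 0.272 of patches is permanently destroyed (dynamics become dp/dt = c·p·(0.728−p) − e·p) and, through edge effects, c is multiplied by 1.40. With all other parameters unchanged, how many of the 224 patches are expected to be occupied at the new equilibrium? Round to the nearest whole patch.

Observed p* = 91/224 = 0.40625.
Balance c(1−p*) = e gives e = 1.329×(1 − 0.40625) = 0.78909.
New p* = 0.728 − e/c = 0.728 − 0.78909/1.86060 = 0.30389.
Expected occupied = 224 × 0.30389 = 68.07 ≈ 68.

68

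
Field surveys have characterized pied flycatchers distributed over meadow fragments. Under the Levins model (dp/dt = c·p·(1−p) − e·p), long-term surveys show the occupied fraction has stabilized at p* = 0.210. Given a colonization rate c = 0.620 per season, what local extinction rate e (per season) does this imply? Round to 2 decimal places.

0.49

At equilibrium c(1−p*) = e.
e = 0.620 × (1 − 0.210) = 0.620 × 0.7900 = 0.4898.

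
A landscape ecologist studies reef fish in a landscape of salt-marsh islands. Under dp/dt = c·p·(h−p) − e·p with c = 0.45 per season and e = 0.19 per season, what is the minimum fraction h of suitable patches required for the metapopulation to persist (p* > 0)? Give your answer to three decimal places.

0.422

p* = h − e/c is positive only when h > e/c.
h_min = e/c = 0.19/0.45 = 0.4222.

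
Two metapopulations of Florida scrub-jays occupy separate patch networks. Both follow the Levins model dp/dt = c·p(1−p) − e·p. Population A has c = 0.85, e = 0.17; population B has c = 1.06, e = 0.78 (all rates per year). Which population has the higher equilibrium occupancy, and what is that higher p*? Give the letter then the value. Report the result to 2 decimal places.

A, 0.80

A: p*_A = 1 − 0.17/0.85 = 0.8000.
B: p*_B = 1 − 0.78/1.06 = 0.2642.
A is higher at 0.8000.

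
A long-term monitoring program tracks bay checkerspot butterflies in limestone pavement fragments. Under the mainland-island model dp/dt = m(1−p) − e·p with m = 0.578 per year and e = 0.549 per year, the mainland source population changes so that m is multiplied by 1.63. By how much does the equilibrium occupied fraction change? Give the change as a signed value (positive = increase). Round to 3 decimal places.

0.119

Before: p* = 0.578/(0.578+0.549) = 0.5129.
After: m = 0.94214, e = 0.549; p* = 0.94214/1.4911 = 0.6318.
Δp* = 0.6318 − 0.5129 = +0.1190.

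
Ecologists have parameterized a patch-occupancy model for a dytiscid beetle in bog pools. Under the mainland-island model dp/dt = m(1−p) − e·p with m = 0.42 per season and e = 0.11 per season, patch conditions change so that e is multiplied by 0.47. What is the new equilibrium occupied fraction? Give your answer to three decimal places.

0.890

Before: p* = 0.42/(0.42+0.11) = 0.7925.
After: m = 0.42, e = 0.0517; p* = 0.42/0.4717 = 0.8904.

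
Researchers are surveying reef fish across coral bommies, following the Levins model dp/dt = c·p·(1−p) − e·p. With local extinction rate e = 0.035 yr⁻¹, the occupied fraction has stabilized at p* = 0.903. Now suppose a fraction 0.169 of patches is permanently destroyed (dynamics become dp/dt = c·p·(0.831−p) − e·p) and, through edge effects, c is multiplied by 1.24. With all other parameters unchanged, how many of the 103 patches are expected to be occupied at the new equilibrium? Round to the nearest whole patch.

Balance c(1−p*) = e gives c = e/(1 − 0.90300) = 0.035/0.09700 = 0.36082.
New p* = 0.831 − e/c = 0.831 − 0.03500/0.44742 = 0.75277.
Expected occupied = 103 × 0.75277 = 77.54 ≈ 78.

78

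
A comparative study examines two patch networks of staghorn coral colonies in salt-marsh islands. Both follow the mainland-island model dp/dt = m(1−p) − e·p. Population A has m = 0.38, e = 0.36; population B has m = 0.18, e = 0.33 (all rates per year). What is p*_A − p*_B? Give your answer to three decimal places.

0.161

A: p*_A = m/(m+e) = 0.38/0.7400 = 0.5135.
B: p*_B = 0.18/0.5100 = 0.3529.
p*_A − p*_B = 0.5135 − 0.3529 = 0.1606.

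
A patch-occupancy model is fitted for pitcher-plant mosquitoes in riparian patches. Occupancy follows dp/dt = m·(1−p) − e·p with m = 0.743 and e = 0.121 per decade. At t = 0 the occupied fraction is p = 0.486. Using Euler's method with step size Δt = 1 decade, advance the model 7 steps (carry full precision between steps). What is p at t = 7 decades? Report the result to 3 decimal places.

Update rule: p ← p + [m·(1−p) − e·p]·Δt with Δt = 1.
step 1: Δp = +0.32310, p = 0.80910
step 2: Δp = +0.04394, p = 0.85304
step 3: Δp = +0.00598, p = 0.85901
step 4: Δp = +0.00081, p = 0.85983
step 5: Δp = +0.00011, p = 0.85994
step 6: Δp = +0.00002, p = 0.85995
step 7: Δp = +0.00000, p = 0.85995

0.860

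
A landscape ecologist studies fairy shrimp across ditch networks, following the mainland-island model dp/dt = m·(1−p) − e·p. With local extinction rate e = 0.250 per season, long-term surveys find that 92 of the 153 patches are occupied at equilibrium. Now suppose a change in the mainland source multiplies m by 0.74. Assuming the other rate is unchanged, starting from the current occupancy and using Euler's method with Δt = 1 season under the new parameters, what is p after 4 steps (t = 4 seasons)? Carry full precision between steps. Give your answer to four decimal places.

0.5311

Observed p* = 92/153 = 0.60131.
Balance m(1−p*) = e·p* gives m = e·p*/(1−p*) = 0.250×0.60131/0.39869 = 0.37705.
Starting from p₀ = 0.60131; update p ← p + (dp/dt)·Δt with the new parameters.
step 1: Δp = -0.03908, p = 0.56222
step 2: Δp = -0.01841, p = 0.54381
step 3: Δp = -0.00867, p = 0.53514
step 4: Δp = -0.00408, p = 0.53106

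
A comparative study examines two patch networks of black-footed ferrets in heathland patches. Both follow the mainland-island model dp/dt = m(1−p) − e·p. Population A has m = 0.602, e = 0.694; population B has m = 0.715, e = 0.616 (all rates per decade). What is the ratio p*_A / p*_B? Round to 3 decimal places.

A: p*_A = m/(m+e) = 0.602/1.2960 = 0.4645.
B: p*_B = 0.715/1.3310 = 0.5372.
p*_A / p*_B = 0.4645/0.5372 = 0.8647.

0.865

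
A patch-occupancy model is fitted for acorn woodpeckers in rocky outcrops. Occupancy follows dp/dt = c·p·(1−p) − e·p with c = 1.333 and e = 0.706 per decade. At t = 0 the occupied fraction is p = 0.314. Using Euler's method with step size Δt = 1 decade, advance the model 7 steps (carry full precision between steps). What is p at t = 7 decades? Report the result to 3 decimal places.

0.470

Update rule: p ← p + [c·p·(1−p) − e·p]·Δt with Δt = 1.
p: 0.31400 → 0.37945  (Δp = +0.06545)
p: 0.37945 → 0.42544  (Δp = +0.04599)
p: 0.42544 → 0.45092  (Δp = +0.02548)
p: 0.45092 → 0.46261  (Δp = +0.01169)
p: 0.46261 → 0.46739  (Δp = +0.00478)
p: 0.46739 → 0.46925  (Δp = +0.00185)
p: 0.46925 → 0.46995  (Δp = +0.00070)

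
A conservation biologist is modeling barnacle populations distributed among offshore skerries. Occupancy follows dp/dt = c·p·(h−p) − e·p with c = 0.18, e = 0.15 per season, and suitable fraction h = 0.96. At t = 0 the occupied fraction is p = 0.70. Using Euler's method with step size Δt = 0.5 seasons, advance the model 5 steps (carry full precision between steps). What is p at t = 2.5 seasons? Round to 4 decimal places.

Update rule: p ← p + [c·p·(h−p) − e·p]·Δt with Δt = 0.5.
t = 0.5: p = 0.70000 + (-0.03612) = 0.66388
t = 1: p = 0.66388 + (-0.03210) = 0.63178
t = 1.5: p = 0.63178 + (-0.02872) = 0.60306
t = 2: p = 0.60306 + (-0.02586) = 0.57720
t = 2.5: p = 0.57720 + (-0.02340) = 0.55380

0.5538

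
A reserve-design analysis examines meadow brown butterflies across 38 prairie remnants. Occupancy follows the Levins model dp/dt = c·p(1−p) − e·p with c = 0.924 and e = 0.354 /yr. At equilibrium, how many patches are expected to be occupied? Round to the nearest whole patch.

23

p* = 1 − e/c = 1 − 0.354/0.924 = 0.6169.
Expected occupied patches = N × p* = 38 × 0.6169 = 23.44 ≈ 23.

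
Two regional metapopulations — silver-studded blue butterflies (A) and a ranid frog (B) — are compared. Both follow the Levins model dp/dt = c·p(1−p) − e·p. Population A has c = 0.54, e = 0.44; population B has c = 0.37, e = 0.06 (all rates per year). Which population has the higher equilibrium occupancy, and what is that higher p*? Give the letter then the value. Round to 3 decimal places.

A: p*_A = 1 − 0.44/0.54 = 0.1852.
B: p*_B = 1 − 0.06/0.37 = 0.8378.
B is higher at 0.8378.

B, 0.838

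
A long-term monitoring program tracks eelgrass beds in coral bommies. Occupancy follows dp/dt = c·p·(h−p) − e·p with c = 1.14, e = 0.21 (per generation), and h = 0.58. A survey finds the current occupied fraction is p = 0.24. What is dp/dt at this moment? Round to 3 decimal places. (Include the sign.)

0.043

Colonization term: c·p·(h−p) = 1.14×0.24×0.3400 = 0.09302.
Extinction term: e·p = 0.05040.
dp/dt = 0.09302 − 0.05040 = 0.04262.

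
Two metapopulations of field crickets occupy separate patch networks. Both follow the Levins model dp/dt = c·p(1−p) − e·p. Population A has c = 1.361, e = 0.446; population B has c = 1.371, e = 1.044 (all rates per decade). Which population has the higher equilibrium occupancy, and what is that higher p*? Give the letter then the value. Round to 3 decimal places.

A: p*_A = 1 − 0.446/1.361 = 0.6723.
B: p*_B = 1 − 1.044/1.371 = 0.2385.
A is higher at 0.6723.

A, 0.672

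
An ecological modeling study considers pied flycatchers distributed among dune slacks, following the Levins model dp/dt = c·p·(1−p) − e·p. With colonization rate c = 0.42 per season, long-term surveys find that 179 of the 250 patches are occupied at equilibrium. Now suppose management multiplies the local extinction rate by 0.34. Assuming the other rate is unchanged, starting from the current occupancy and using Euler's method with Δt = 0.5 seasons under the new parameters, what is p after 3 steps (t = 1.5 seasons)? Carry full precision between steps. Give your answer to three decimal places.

Observed p* = 179/250 = 0.71600.
Balance c(1−p*) = e gives e = 0.42×(1 − 0.71600) = 0.11928.
Starting from p₀ = 0.71600; update p ← p + (dp/dt)·Δt with the new parameters.
t = 0.5: p = 0.71600 + (+0.02818) = 0.74418
t = 1: p = 0.74418 + (+0.02489) = 0.76907
t = 1.5: p = 0.76907 + (+0.02170) = 0.79077

0.791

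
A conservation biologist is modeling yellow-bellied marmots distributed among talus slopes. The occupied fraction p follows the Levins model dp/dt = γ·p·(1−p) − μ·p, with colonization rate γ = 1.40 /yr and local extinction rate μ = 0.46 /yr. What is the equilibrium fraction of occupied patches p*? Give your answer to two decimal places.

0.67

At equilibrium, colonization balances extinction: γ·p*·(1−p*) = μ·p*.
So p* = 1 − μ/γ = 1 − 0.46/1.40 = 1 − 0.3286 = 0.6714.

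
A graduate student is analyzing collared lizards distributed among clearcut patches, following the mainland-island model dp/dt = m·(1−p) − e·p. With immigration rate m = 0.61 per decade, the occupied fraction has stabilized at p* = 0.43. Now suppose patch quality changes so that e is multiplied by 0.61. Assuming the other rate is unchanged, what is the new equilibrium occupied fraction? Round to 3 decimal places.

Balance m(1−p*) = e·p* gives e = m(1−p*)/p* = 0.61×0.57000/0.43000 = 0.80860.
New p* = m/(m+e) = 0.61000/(0.61000+0.49325) = 0.55291.

0.553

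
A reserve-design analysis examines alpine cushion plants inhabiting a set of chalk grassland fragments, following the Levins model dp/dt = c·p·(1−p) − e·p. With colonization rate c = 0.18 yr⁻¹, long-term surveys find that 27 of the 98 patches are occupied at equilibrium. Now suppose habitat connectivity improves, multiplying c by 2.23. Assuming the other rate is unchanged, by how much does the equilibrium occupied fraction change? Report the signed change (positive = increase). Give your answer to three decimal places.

Observed p* = 27/98 = 0.27551.
Balance c(1−p*) = e gives e = 0.18×(1 − 0.27551) = 0.13041.
New p* = 1 − e/c = 1 − 0.13041/0.40140 = 0.67511.
Δp* = 0.67511 − 0.27551 = +0.39960.

0.400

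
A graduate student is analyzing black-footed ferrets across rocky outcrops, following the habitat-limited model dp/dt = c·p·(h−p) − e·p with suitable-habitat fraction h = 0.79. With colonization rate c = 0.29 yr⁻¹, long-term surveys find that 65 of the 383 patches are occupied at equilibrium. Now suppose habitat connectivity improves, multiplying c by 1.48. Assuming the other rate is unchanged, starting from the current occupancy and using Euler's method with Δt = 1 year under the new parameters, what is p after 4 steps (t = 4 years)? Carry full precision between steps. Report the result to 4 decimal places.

Observed p* = 65/383 = 0.16971.
Balance c(h−p*) = e gives e = 0.29×(0.79 − 0.16971) = 0.17988.
Starting from p₀ = 0.16971; update p ← p + (dp/dt)·Δt with the new parameters.
p: 0.16971 → 0.18437  (Δp = +0.01465)
p: 0.18437 → 0.19913  (Δp = +0.01476)
p: 0.19913 → 0.21381  (Δp = +0.01468)
p: 0.21381 → 0.22822  (Δp = +0.01441)

0.2282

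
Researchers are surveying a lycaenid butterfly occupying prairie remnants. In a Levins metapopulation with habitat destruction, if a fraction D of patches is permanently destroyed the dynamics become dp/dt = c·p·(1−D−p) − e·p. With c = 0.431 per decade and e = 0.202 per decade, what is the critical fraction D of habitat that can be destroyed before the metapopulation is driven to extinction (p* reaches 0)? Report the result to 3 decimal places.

The nontrivial equilibrium is p* = (1−D) − e/c; extinction occurs when this hits zero.
So D_crit = 1 − e/c = 1 − 0.202/0.431 = 1 − 0.4687 = 0.5313.
This equals the undisturbed p*, a classic result of Lande's extension.

0.531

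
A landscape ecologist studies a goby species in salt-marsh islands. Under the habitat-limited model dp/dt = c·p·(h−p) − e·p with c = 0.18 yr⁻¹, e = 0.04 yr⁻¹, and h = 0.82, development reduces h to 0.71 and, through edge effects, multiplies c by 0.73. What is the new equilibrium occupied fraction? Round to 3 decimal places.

Before: p* = h − e/c = 0.82 − 0.04/0.18 = 0.82 − 0.2222 = 0.5978.
After: c = 0.1314, e = 0.04, h = 0.71; p* = 0.71 − 0.04/0.1314 = 0.4056.

0.406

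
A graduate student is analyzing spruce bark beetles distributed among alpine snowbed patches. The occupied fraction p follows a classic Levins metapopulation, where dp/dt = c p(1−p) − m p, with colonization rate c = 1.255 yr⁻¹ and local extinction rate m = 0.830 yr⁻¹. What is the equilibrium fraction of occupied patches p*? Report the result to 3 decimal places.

0.339

At equilibrium, colonization balances extinction: c·p*·(1−p*) = m·p*.
So p* = 1 − m/c = 1 − 0.830/1.255 = 1 − 0.6614 = 0.3386.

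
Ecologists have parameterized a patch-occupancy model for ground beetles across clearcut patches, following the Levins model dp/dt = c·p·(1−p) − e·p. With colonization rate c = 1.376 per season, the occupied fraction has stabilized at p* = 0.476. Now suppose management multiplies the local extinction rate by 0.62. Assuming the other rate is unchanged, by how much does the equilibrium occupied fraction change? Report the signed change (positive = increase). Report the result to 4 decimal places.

0.1991

Balance c(1−p*) = e gives e = 1.376×(1 − 0.47600) = 0.72102.
New p* = 1 − e/c = 1 − 0.44703/1.37600 = 0.67512.
Δp* = 0.67512 − 0.47600 = +0.19912.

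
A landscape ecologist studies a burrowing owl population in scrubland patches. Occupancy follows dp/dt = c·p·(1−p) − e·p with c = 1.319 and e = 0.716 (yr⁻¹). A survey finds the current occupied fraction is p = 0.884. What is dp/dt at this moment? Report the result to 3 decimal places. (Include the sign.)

Colonization term: c·p·(1−p) = 1.319×0.884×0.1160 = 0.13526.
Extinction term: e·p = 0.63294.
dp/dt = 0.13526 − 0.63294 = -0.49769.

-0.498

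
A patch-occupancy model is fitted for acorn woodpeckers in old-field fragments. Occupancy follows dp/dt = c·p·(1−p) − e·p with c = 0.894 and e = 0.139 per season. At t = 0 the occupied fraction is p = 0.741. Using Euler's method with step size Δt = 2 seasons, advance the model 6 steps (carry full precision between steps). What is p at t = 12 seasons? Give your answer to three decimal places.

Update rule: p ← p + [c·p·(1−p) − e·p]·Δt with Δt = 2.
t = 2: p = 0.74100 + (+0.13715) = 0.87815
t = 4: p = 0.87815 + (-0.05281) = 0.82534
t = 6: p = 0.82534 + (+0.02830) = 0.85364
t = 8: p = 0.85364 + (-0.01392) = 0.83972
t = 10: p = 0.83972 + (+0.00721) = 0.84693
t = 12: p = 0.84693 + (-0.00365) = 0.84328

0.843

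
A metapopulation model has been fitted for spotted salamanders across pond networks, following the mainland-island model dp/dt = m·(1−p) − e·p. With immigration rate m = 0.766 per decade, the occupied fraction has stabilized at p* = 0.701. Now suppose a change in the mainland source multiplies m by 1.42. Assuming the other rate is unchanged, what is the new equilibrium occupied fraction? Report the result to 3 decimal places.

Balance m(1−p*) = e·p* gives e = m(1−p*)/p* = 0.766×0.29900/0.70100 = 0.32672.
New p* = m/(m+e) = 1.08772/(1.08772+0.32672) = 0.76901.

0.769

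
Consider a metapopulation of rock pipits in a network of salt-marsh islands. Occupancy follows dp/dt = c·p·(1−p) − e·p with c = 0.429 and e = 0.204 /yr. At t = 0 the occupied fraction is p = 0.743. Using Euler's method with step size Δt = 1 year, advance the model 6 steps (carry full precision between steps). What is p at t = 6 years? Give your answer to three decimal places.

Update rule: p ← p + [c·p·(1−p) − e·p]·Δt with Δt = 1.
p: 0.74300 → 0.67335  (Δp = -0.06965)
p: 0.67335 → 0.63034  (Δp = -0.04300)
p: 0.63034 → 0.60171  (Δp = -0.02863)
p: 0.60171 → 0.58178  (Δp = -0.01994)
p: 0.58178 → 0.56747  (Δp = -0.01430)
p: 0.56747 → 0.55701  (Δp = -0.01047)

0.557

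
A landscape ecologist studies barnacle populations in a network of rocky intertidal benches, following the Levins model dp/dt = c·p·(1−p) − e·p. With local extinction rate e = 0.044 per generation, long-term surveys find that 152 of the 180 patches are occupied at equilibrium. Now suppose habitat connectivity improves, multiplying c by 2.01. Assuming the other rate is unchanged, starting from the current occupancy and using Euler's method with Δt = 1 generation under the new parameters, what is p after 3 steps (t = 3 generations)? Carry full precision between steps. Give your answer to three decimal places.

Observed p* = 152/180 = 0.84444.
Balance c(1−p*) = e gives c = e/(1 − 0.84444) = 0.044/0.15556 = 0.28286.
Starting from p₀ = 0.84444; update p ← p + (dp/dt)·Δt with the new parameters.
  1  |  dp/dt·Δt = +0.037527  |  p_1 = 0.881972
  2  |  dp/dt·Δt = +0.020377  |  p_2 = 0.902349
  3  |  dp/dt·Δt = +0.010394  |  p_3 = 0.912743

0.913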